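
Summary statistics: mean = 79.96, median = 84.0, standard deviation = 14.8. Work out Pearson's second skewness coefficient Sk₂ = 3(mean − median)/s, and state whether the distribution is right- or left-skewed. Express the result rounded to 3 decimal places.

Sk₂ = 3(79.96 − 84.0) / 14.8 = 3 × -4.0400 / 14.8
    = -12.1200 / 14.8 ≈ -0.819
Sk₂ < 0 ⇒ mean < median ⇒ left-skewed (negative skew).

-0.819, left-skewed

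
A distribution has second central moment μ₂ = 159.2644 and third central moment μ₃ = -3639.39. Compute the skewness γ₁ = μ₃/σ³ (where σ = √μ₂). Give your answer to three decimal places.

-1.811

σ = √μ₂ = √159.2644 = 12.62000
σ³ = μ₂^(3/2) = 2009.91673
γ₁ = μ₃/σ³ = -3639.39 / 2009.91673 ≈ -1.811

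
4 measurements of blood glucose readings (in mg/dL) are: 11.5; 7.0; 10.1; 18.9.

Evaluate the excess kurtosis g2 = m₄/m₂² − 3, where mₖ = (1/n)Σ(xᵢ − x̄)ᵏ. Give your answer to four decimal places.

-0.9375

x̄ = 11.8750
Σ(xᵢ − x̄)² = 76.4075 ⇒ m₂ = 19.10187
Σ(xᵢ − x̄)⁴ = 3010.2353 ⇒ m₄ = 752.55883
m₂² = 364.88163
g2 = m₄/m₂² − 3 = 2.06247 − 3 ≈ -0.9375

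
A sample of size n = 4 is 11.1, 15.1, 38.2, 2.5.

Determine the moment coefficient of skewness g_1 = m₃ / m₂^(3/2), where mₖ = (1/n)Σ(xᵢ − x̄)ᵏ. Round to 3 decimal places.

0.742

x̄ = (11.1 + 15.1 + 38.2 + 2.5) / 4 = 16.7250
deviations (xᵢ − x̄): -5.6250, -1.6250, 21.4750, -14.2250
Σ(xᵢ − x̄)² = 697.8075 ⇒ m₂ = 697.8075/4 = 174.45188
Σ(xᵢ − x̄)³ = 6843.0394 ⇒ m₃ = 6843.0394/4 = 1710.75984
m₂^(3/2) = 174.45188^(1.5) = 2304.16440
g_1 = m₃ / m₂^(3/2) = 1710.75984 / 2304.16440 ≈ 0.742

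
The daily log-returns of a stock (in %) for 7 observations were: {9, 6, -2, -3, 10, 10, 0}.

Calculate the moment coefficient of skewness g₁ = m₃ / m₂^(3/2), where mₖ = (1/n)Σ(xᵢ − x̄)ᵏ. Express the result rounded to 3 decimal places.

x̄ = (9 + 6 - 2 - 3 + 10 + 10 + 0) / 7 = 4.2857
deviations (xᵢ − x̄): 4.7143, 1.7143, -6.2857, -7.2857, 5.7143, 5.7143, -4.2857
Σ(xᵢ − x̄)² = 201.4286 ⇒ m₂ = 201.4286/7 = 28.77551
Σ(xᵢ − x̄)³ = -230.8163 ⇒ m₃ = -230.8163/7 = -32.97376
m₂^(3/2) = 28.77551^(1.5) = 154.35992
g₁ = m₃ / m₂^(3/2) = -32.97376 / 154.35992 ≈ -0.214

-0.214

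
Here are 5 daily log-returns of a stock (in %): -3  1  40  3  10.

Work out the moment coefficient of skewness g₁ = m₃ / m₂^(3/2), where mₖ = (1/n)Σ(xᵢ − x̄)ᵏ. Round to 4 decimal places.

1.2397

x̄ = (-3 + 1 + 40 + 3 + 10) / 5 = 10.2000
deviations (xᵢ − x̄): -13.2000, -9.2000, 29.8000, -7.2000, -0.2000
Σ(xᵢ − x̄)² = 1198.8000 ⇒ m₂ = 1198.8000/5 = 239.76000
Σ(xᵢ − x̄)³ = 23011.6800 ⇒ m₃ = 23011.6800/5 = 4602.33600
m₂^(3/2) = 239.76000^(1.5) = 3712.48831
g₁ = m₃ / m₂^(3/2) = 4602.33600 / 3712.48831 ≈ 1.2397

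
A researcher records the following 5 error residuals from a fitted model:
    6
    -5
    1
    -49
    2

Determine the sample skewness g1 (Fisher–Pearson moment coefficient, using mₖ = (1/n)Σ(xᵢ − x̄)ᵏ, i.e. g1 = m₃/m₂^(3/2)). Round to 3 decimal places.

-1.391

x̄ = (6 - 5 + 1 - 49 + 2) / 5 = -9.0000
deviations (xᵢ − x̄): 15.0000, 4.0000, 10.0000, -40.0000, 11.0000
Σ(xᵢ − x̄)² = 2062.0000 ⇒ m₂ = 2062.0000/5 = 412.40000
Σ(xᵢ − x̄)³ = -58230.0000 ⇒ m₃ = -58230.0000/5 = -11646.00000
m₂^(3/2) = 412.40000^(1.5) = 8374.86828
g1 = m₃ / m₂^(3/2) = -11646.00000 / 8374.86828 ≈ -1.391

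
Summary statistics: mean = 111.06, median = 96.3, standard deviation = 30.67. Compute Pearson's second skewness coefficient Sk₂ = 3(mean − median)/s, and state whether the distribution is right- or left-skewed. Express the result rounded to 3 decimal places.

1.444, right-skewed

Sk₂ = 3(111.06 − 96.3) / 30.67 = 3 × 14.7600 / 30.67
    = 44.2800 / 30.67 ≈ 1.444
Sk₂ > 0 ⇒ mean > median ⇒ right-skewed (positive skew).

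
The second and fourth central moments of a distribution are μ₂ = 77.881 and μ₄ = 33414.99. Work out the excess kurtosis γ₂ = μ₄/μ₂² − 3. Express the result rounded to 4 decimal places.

μ₂² = 77.881² = 6065.45016
μ₄/μ₂² = 33414.99 / 6065.45016 = 5.50907
γ₂ = 5.50907 − 3 ≈ 2.5091

2.5091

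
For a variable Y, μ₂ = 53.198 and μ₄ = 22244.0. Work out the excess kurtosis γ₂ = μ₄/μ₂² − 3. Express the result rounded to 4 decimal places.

μ₂² = 53.198² = 2830.02720
μ₄/μ₂² = 22244.0 / 2830.02720 = 7.86000
γ₂ = 7.86000 − 3 ≈ 4.8600

4.8600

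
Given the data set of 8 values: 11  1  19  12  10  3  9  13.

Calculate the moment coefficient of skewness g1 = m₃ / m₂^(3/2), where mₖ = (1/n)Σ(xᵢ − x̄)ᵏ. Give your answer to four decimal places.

-0.1159

x̄ = (11 + 1 + 19 + 12 + 10 + 3 + 9 + 13) / 8 = 9.7500
deviations (xᵢ − x̄): 1.2500, -8.7500, 9.2500, 2.2500, 0.2500, -6.7500, -0.7500, 3.2500
Σ(xᵢ − x̄)² = 225.5000 ⇒ m₂ = 225.5000/8 = 28.18750
Σ(xᵢ − x̄)³ = -138.7500 ⇒ m₃ = -138.7500/8 = -17.34375
m₂^(3/2) = 28.18750^(1.5) = 149.65280
g1 = m₃ / m₂^(3/2) = -17.34375 / 149.65280 ≈ -0.1159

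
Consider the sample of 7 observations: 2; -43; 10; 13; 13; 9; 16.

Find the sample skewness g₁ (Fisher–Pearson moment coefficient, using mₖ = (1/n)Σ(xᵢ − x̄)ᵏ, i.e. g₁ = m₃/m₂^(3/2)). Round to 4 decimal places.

-1.8568

x̄ = (2 - 43 + 10 + 13 + 13 + 9 + 16) / 7 = 2.8571
deviations (xᵢ − x̄): -0.8571, -45.8571, 7.1429, 10.1429, 10.1429, 6.1429, 13.1429
Σ(xᵢ − x̄)² = 2570.8571 ⇒ m₂ = 2570.8571/7 = 367.26531
Σ(xᵢ − x̄)³ = -91479.1837 ⇒ m₃ = -91479.1837/7 = -13068.45481
m₂^(3/2) = 367.26531^(1.5) = 7038.33375
g₁ = m₃ / m₂^(3/2) = -13068.45481 / 7038.33375 ≈ -1.8568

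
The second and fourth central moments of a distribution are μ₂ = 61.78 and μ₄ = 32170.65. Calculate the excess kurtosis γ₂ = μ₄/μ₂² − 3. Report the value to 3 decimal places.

5.429

μ₂² = 61.78² = 3816.76840
μ₄/μ₂² = 32170.65 / 3816.76840 = 8.42877
γ₂ = 8.42877 − 3 ≈ 5.429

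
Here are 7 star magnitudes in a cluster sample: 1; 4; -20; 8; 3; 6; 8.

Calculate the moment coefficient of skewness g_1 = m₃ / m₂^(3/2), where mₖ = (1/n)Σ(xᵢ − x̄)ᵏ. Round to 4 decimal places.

-1.7536

x̄ = (1 + 4 - 20 + 8 + 3 + 6 + 8) / 7 = 1.4286
deviations (xᵢ − x̄): -0.4286, 2.5714, -21.4286, 6.5714, 1.5714, 4.5714, 6.5714
Σ(xᵢ − x̄)² = 575.7143 ⇒ m₂ = 575.7143/7 = 82.24490
Σ(xᵢ − x̄)³ = -9155.7551 ⇒ m₃ = -9155.7551/7 = -1307.96501
m₂^(3/2) = 82.24490^(1.5) = 745.87053
g_1 = m₃ / m₂^(3/2) = -1307.96501 / 745.87053 ≈ -1.7536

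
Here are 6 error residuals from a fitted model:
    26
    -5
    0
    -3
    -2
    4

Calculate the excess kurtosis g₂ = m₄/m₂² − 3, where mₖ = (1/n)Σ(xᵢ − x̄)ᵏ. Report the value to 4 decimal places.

0.6999

x̄ = 3.3333
Σ(xᵢ − x̄)² = 663.3333 ⇒ m₂ = 110.55556
Σ(xᵢ − x̄)⁴ = 271331.7778 ⇒ m₄ = 45221.96296
m₂² = 12222.53086
g₂ = m₄/m₂² − 3 = 3.69989 − 3 ≈ 0.6999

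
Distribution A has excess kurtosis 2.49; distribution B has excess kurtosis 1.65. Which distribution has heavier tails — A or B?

A

Higher excess kurtosis ⇒ heavier tails relative to the normal distribution.
2.49 vs 1.65: the larger is 2.49, so A has heavier tails.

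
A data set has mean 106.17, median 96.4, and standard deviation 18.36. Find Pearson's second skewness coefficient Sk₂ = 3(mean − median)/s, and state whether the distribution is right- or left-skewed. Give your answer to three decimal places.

1.596, right-skewed

Sk₂ = 3(106.17 − 96.4) / 18.36 = 3 × 9.7700 / 18.36
    = 29.3100 / 18.36 ≈ 1.596
Sk₂ > 0 ⇒ mean > median ⇒ right-skewed (positive skew).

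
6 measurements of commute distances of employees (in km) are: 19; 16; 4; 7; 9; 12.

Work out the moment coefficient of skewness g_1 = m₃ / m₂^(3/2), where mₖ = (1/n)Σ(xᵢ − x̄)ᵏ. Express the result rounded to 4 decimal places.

0.1757

x̄ = (19 + 16 + 4 + 7 + 9 + 12) / 6 = 11.1667
deviations (xᵢ − x̄): 7.8333, 4.8333, -7.1667, -4.1667, -2.1667, 0.8333
Σ(xᵢ − x̄)² = 158.8333 ⇒ m₂ = 158.8333/6 = 26.47222
Σ(xᵢ − x̄)³ = 143.5556 ⇒ m₃ = 143.5556/6 = 23.92593
m₂^(3/2) = 26.47222^(1.5) = 136.20266
g_1 = m₃ / m₂^(3/2) = 23.92593 / 136.20266 ≈ 0.1757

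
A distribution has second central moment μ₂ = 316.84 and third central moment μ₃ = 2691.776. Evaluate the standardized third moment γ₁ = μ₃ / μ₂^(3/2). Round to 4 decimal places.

σ = √μ₂ = √316.84 = 17.80000
σ³ = μ₂^(3/2) = 5639.75200
γ₁ = μ₃/σ³ = 2691.776 / 5639.75200 ≈ 0.4773

0.4773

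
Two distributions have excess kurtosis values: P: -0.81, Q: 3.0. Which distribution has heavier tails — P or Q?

Q

Higher excess kurtosis ⇒ heavier tails relative to the normal distribution.
-0.81 vs 3.0: the larger is 3.0, so Q has heavier tails. (Q is leptokurtic — heavier-than-normal tails; the other is platykurtic.)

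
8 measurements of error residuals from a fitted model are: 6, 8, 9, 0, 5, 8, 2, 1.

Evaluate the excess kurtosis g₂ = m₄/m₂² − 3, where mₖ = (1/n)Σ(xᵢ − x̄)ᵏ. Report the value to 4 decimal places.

-1.5114

x̄ = 4.8750
Σ(xᵢ − x̄)² = 84.8750 ⇒ m₂ = 10.60938
Σ(xᵢ − x̄)⁴ = 1340.4629 ⇒ m₄ = 167.55786
m₂² = 112.55884
g₂ = m₄/m₂² − 3 = 1.48862 − 3 ≈ -1.5114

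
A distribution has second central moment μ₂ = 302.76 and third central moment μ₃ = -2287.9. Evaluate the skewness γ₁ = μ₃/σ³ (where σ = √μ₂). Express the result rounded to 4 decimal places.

σ = √μ₂ = √302.76 = 17.40000
σ³ = μ₂^(3/2) = 5268.02400
γ₁ = μ₃/σ³ = -2287.9 / 5268.02400 ≈ -0.4343

-0.4343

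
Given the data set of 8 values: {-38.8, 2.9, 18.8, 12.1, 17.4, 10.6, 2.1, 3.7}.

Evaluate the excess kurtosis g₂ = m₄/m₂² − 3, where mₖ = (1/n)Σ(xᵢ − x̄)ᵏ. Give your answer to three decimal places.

x̄ = 3.6000
Σ(xᵢ − x̄)² = 2343.2400 ⇒ m₂ = 292.90500
Σ(xᵢ − x̄)⁴ = 3329214.2580 ⇒ m₄ = 416151.78225
m₂² = 85793.33902
g₂ = m₄/m₂² − 3 = 4.85063 − 3 ≈ 1.851

1.851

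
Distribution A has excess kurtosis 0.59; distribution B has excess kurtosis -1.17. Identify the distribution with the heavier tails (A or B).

A

Higher excess kurtosis ⇒ heavier tails relative to the normal distribution.
0.59 vs -1.17: the larger is 0.59, so A has heavier tails. (A is leptokurtic — heavier-than-normal tails; the other is platykurtic.)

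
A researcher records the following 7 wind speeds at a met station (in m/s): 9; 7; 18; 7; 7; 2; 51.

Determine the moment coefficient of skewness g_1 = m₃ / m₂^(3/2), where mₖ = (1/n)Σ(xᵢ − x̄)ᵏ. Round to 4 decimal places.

1.7235

x̄ = (9 + 7 + 18 + 7 + 7 + 2 + 51) / 7 = 14.4286
deviations (xᵢ − x̄): -5.4286, -7.4286, 3.5714, -7.4286, -7.4286, -12.4286, 36.5714
Σ(xᵢ − x̄)² = 1699.7143 ⇒ m₂ = 1699.7143/7 = 242.81633
Σ(xᵢ − x̄)³ = 45649.1020 ⇒ m₃ = 45649.1020/7 = 6521.30029
m₂^(3/2) = 242.81633^(1.5) = 3783.70115
g_1 = m₃ / m₂^(3/2) = 6521.30029 / 3783.70115 ≈ 1.7235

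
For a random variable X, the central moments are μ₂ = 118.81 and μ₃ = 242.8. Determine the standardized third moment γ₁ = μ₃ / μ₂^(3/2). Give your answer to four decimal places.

σ = √μ₂ = √118.81 = 10.90000
σ³ = μ₂^(3/2) = 1295.02900
γ₁ = μ₃/σ³ = 242.8 / 1295.02900 ≈ 0.1875

0.1875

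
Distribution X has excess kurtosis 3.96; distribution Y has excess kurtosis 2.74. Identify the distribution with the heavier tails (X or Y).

X

Higher excess kurtosis ⇒ heavier tails relative to the normal distribution.
3.96 vs 2.74: the larger is 3.96, so X has heavier tails.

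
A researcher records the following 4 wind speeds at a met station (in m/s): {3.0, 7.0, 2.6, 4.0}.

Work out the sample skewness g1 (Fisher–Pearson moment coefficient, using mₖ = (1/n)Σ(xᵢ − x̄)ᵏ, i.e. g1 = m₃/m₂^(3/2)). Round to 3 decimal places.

0.875

x̄ = (3.0 + 7.0 + 2.6 + 4.0) / 4 = 4.1500
deviations (xᵢ − x̄): -1.1500, 2.8500, -1.5500, -0.1500
Σ(xᵢ − x̄)² = 11.8700 ⇒ m₂ = 11.8700/4 = 2.96750
Σ(xᵢ − x̄)³ = 17.9010 ⇒ m₃ = 17.9010/4 = 4.47525
m₂^(3/2) = 2.96750^(1.5) = 5.11194
g1 = m₃ / m₂^(3/2) = 4.47525 / 5.11194 ≈ 0.875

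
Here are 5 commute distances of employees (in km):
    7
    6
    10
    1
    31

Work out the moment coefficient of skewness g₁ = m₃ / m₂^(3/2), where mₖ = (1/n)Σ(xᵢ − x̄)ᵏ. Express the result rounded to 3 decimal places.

x̄ = (7 + 6 + 10 + 1 + 31) / 5 = 11.0000
deviations (xᵢ − x̄): -4.0000, -5.0000, -1.0000, -10.0000, 20.0000
Σ(xᵢ − x̄)² = 542.0000 ⇒ m₂ = 542.0000/5 = 108.40000
Σ(xᵢ − x̄)³ = 6810.0000 ⇒ m₃ = 6810.0000/5 = 1362.00000
m₂^(3/2) = 108.40000^(1.5) = 1128.61008
g₁ = m₃ / m₂^(3/2) = 1362.00000 / 1128.61008 ≈ 1.207

1.207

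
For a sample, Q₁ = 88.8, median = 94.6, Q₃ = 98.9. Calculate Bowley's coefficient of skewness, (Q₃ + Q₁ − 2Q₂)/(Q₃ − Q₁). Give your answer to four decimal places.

-0.1485

numerator: Q₃ + Q₁ − 2Q₂ = 98.9 + 88.8 − 2×94.6 = -1.5000
denominator: Q₃ − Q₁ = 98.9 − 88.8 = 10.1000
Bowley skewness = -1.5000 / 10.1000 ≈ -0.1485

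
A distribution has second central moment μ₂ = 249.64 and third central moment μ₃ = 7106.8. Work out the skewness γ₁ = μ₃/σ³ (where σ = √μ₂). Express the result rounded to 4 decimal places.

1.8018

σ = √μ₂ = √249.64 = 15.80000
σ³ = μ₂^(3/2) = 3944.31200
γ₁ = μ₃/σ³ = 7106.8 / 3944.31200 ≈ 1.8018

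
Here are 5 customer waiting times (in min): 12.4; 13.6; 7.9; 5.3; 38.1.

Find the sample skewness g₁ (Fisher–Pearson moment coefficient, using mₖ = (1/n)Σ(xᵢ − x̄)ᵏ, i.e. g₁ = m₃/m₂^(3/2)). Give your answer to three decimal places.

1.256

x̄ = (12.4 + 13.6 + 7.9 + 5.3 + 38.1) / 5 = 15.4600
deviations (xᵢ − x̄): -3.0600, -1.8600, -7.5600, -10.1600, 22.6400
Σ(xᵢ − x̄)² = 685.7720 ⇒ m₂ = 685.7720/5 = 137.15440
Σ(xᵢ − x̄)³ = 10088.6350 ⇒ m₃ = 10088.6350/5 = 2017.72699
m₂^(3/2) = 137.15440^(1.5) = 1606.25546
g₁ = m₃ / m₂^(3/2) = 2017.72699 / 1606.25546 ≈ 1.256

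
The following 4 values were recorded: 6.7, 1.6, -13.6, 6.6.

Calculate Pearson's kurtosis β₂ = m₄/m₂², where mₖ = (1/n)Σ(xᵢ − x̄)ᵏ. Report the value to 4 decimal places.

2.1497

x̄ = 0.3250
Σ(xᵢ − x̄)² = 275.5475 ⇒ m₂ = 68.88687
Σ(xᵢ − x̄)⁴ = 40804.1343 ⇒ m₄ = 10201.03358
m₂² = 4745.40155
β₂ = m₄/m₂² = 10201.03358 / 4745.40155 ≈ 2.1497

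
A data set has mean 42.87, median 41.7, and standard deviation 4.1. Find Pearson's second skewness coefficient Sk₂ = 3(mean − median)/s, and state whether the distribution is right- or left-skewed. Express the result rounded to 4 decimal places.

0.8561, right-skewed

Sk₂ = 3(42.87 − 41.7) / 4.1 = 3 × 1.1700 / 4.1
    = 3.5100 / 4.1 ≈ 0.8561
Sk₂ > 0 ⇒ mean > median ⇒ right-skewed (positive skew).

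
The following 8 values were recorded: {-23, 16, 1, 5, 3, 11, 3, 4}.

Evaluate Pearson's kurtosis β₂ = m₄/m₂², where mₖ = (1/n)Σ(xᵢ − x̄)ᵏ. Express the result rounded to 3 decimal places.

4.398

x̄ = 2.5000
Σ(xᵢ − x̄)² = 916.0000 ⇒ m₂ = 114.50000
Σ(xᵢ − x̄)⁴ = 461309.5000 ⇒ m₄ = 57663.68750
m₂² = 13110.25000
β₂ = m₄/m₂² = 57663.68750 / 13110.25000 ≈ 4.398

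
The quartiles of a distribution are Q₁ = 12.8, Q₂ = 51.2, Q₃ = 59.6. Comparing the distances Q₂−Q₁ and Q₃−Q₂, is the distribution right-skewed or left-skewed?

left-skewed

Q₂ − Q₁ = 38.4;  Q₃ − Q₂ = 8.4
Q₂ − Q₁ > Q₃ − Q₂ ⇒ the lower half is more spread out ⇒ left-skewed.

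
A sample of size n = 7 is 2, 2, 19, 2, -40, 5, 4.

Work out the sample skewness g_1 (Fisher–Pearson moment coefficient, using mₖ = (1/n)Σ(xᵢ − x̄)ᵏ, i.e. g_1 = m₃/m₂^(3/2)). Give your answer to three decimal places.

x̄ = (2 + 2 + 19 + 2 - 40 + 5 + 4) / 7 = -0.8571
deviations (xᵢ − x̄): 2.8571, 2.8571, 19.8571, 2.8571, -39.1429, 5.8571, 4.8571
Σ(xᵢ − x̄)² = 2008.8571 ⇒ m₂ = 2008.8571/7 = 286.97959
Σ(xᵢ − x̄)³ = -51757.9592 ⇒ m₃ = -51757.9592/7 = -7393.99417
m₂^(3/2) = 286.97959^(1.5) = 4861.56974
g_1 = m₃ / m₂^(3/2) = -7393.99417 / 4861.56974 ≈ -1.521

-1.521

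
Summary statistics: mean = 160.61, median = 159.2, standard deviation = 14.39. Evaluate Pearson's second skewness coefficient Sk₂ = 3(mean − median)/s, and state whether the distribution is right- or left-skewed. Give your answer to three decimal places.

Sk₂ = 3(160.61 − 159.2) / 14.39 = 3 × 1.4100 / 14.39
    = 4.2300 / 14.39 ≈ 0.294
Sk₂ > 0 ⇒ mean > median ⇒ right-skewed (positive skew).

0.294, right-skewed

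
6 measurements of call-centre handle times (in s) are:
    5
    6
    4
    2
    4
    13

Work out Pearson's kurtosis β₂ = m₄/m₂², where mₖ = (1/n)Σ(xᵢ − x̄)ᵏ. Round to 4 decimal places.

x̄ = 5.6667
Σ(xᵢ − x̄)² = 73.3333 ⇒ m₂ = 12.22222
Σ(xᵢ − x̄)⁴ = 3088.4444 ⇒ m₄ = 514.74074
m₂² = 149.38272
β₂ = m₄/m₂² = 514.74074 / 149.38272 ≈ 3.4458

3.4458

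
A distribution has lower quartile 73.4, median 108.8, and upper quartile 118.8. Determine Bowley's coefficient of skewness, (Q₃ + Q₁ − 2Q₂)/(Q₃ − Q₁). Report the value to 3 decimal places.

numerator: Q₃ + Q₁ − 2Q₂ = 118.8 + 73.4 − 2×108.8 = -25.4000
denominator: Q₃ − Q₁ = 118.8 − 73.4 = 45.4000
Bowley skewness = -25.4000 / 45.4000 ≈ -0.559

-0.559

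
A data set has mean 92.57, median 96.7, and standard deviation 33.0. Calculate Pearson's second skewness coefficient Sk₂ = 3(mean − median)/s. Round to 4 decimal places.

-0.3755

Sk₂ = 3(92.57 − 96.7) / 33.0 = 3 × -4.1300 / 33.0
    = -12.3900 / 33.0 ≈ -0.3755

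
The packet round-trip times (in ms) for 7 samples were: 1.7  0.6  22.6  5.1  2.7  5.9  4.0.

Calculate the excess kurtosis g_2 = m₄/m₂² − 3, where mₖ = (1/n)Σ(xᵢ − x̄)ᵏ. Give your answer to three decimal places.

1.621

x̄ = 6.0857
Σ(xᵢ − x̄)² = 338.8686 ⇒ m₂ = 48.40980
Σ(xᵢ − x̄)⁴ = 75803.9182 ⇒ m₄ = 10829.13117
m₂² = 2343.50834
g_2 = m₄/m₂² − 3 = 4.62091 − 3 ≈ 1.621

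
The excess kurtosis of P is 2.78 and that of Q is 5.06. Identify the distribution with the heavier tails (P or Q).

Q

Higher excess kurtosis ⇒ heavier tails relative to the normal distribution.
2.78 vs 5.06: the larger is 5.06, so Q has heavier tails.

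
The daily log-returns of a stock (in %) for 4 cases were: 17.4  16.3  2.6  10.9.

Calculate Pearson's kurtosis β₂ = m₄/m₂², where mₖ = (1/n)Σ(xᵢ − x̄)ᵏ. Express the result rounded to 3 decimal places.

1.822

x̄ = 11.8000
Σ(xᵢ − x̄)² = 137.0600 ⇒ m₂ = 34.26500
Σ(xᵢ − x̄)⁴ = 8558.0978 ⇒ m₄ = 2139.52445
m₂² = 1174.09023
β₂ = m₄/m₂² = 2139.52445 / 1174.09023 ≈ 1.822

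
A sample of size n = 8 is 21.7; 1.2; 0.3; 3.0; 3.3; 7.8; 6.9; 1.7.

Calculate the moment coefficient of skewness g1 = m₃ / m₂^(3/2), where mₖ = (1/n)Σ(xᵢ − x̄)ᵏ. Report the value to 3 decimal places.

1.677

x̄ = (21.7 + 1.2 + 0.3 + 3.0 + 3.3 + 7.8 + 6.9 + 1.7) / 8 = 5.7375
deviations (xᵢ − x̄): 15.9625, -4.5375, -5.4375, -2.7375, -2.4375, 2.0625, 1.1625, -4.0375
Σ(xᵢ − x̄)² = 340.2987 ⇒ m₂ = 340.2987/8 = 42.53734
Σ(xᵢ − x̄)³ = 3722.6090 ⇒ m₃ = 3722.6090/8 = 465.32612
m₂^(3/2) = 42.53734^(1.5) = 277.43136
g1 = m₃ / m₂^(3/2) = 465.32612 / 277.43136 ≈ 1.677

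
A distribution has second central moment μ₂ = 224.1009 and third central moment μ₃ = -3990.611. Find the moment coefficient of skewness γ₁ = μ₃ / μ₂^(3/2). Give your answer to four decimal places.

-1.1895

σ = √μ₂ = √224.1009 = 14.97000
σ³ = μ₂^(3/2) = 3354.79047
γ₁ = μ₃/σ³ = -3990.611 / 3354.79047 ≈ -1.1895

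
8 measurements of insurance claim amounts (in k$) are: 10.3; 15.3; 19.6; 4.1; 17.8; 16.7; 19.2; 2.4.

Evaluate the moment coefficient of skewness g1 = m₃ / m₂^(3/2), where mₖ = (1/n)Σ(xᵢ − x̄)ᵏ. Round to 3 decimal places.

-0.676

x̄ = (10.3 + 15.3 + 19.6 + 4.1 + 17.8 + 16.7 + 19.2 + 2.4) / 8 = 13.1750
deviations (xᵢ − x̄): -2.8750, 2.1250, 6.4250, -9.0750, 4.6250, 3.5250, 6.0250, -10.7750
Σ(xᵢ − x̄)² = 322.6350 ⇒ m₂ = 322.6350/8 = 40.32938
Σ(xᵢ − x̄)³ = -1385.8583 ⇒ m₃ = -1385.8583/8 = -173.23228
m₂^(3/2) = 40.32938^(1.5) = 256.11336
g1 = m₃ / m₂^(3/2) = -173.23228 / 256.11336 ≈ -0.676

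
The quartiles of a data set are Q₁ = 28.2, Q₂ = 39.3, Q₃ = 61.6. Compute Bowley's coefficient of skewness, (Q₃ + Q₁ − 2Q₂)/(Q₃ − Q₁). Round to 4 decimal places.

0.3353

numerator: Q₃ + Q₁ − 2Q₂ = 61.6 + 28.2 − 2×39.3 = 11.2000
denominator: Q₃ − Q₁ = 61.6 − 28.2 = 33.4000
Bowley skewness = 11.2000 / 33.4000 ≈ 0.3353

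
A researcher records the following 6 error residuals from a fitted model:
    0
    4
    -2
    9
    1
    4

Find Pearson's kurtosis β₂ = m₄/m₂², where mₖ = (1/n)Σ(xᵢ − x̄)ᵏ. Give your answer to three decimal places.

x̄ = 2.6667
Σ(xᵢ − x̄)² = 75.3333 ⇒ m₂ = 12.55556
Σ(xᵢ − x̄)⁴ = 2147.7778 ⇒ m₄ = 357.96296
m₂² = 157.64198
β₂ = m₄/m₂² = 357.96296 / 157.64198 ≈ 2.271

2.271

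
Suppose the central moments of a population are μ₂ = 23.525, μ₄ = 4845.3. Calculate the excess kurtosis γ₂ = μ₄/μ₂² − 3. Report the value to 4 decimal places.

5.7551

μ₂² = 23.525² = 553.42563
μ₄/μ₂² = 4845.3 / 553.42563 = 8.75511
γ₂ = 8.75511 − 3 ≈ 5.7551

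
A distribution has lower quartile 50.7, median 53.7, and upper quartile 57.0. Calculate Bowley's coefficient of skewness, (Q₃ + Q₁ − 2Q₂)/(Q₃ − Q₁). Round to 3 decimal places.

0.048

numerator: Q₃ + Q₁ − 2Q₂ = 57.0 + 50.7 − 2×53.7 = 0.3000
denominator: Q₃ − Q₁ = 57.0 − 50.7 = 6.3000
Bowley skewness = 0.3000 / 6.3000 ≈ 0.048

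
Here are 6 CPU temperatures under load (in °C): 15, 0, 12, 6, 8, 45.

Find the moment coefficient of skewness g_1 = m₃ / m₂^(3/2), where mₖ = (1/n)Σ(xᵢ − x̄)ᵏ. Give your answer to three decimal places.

1.370

x̄ = (15 + 0 + 12 + 6 + 8 + 45) / 6 = 14.3333
deviations (xᵢ − x̄): 0.6667, -14.3333, -2.3333, -8.3333, -6.3333, 30.6667
Σ(xᵢ − x̄)² = 1261.3333 ⇒ m₂ = 1261.3333/6 = 210.22222
Σ(xᵢ − x̄)³ = 25050.4444 ⇒ m₃ = 25050.4444/6 = 4175.07407
m₂^(3/2) = 210.22222^(1.5) = 3048.02085
g_1 = m₃ / m₂^(3/2) = 4175.07407 / 3048.02085 ≈ 1.370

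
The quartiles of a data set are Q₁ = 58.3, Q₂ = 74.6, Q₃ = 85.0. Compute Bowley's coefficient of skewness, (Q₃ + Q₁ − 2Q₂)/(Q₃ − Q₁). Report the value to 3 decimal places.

numerator: Q₃ + Q₁ − 2Q₂ = 85.0 + 58.3 − 2×74.6 = -5.9000
denominator: Q₃ − Q₁ = 85.0 − 58.3 = 26.7000
Bowley skewness = -5.9000 / 26.7000 ≈ -0.221

-0.221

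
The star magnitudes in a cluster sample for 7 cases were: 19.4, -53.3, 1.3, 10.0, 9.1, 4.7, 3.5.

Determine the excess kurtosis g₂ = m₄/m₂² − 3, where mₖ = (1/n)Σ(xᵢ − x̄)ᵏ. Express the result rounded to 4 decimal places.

1.6418

x̄ = -0.7571
Σ(xᵢ − x̄)² = 3432.0771 ⇒ m₂ = 490.29673
Σ(xᵢ − x̄)⁴ = 7810903.0068 ⇒ m₄ = 1115843.28669
m₂² = 240390.88805
g₂ = m₄/m₂² − 3 = 4.64179 − 3 ≈ 1.6418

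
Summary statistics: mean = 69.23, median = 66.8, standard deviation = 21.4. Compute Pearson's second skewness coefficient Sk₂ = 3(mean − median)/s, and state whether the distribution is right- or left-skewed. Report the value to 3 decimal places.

0.341, right-skewed

Sk₂ = 3(69.23 − 66.8) / 21.4 = 3 × 2.4300 / 21.4
    = 7.2900 / 21.4 ≈ 0.341
Sk₂ > 0 ⇒ mean > median ⇒ right-skewed (positive skew).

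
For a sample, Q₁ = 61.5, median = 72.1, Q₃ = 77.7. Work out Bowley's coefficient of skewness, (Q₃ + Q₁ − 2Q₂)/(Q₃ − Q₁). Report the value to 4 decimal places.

numerator: Q₃ + Q₁ − 2Q₂ = 77.7 + 61.5 − 2×72.1 = -5.0000
denominator: Q₃ − Q₁ = 77.7 − 61.5 = 16.2000
Bowley skewness = -5.0000 / 16.2000 ≈ -0.3086

-0.3086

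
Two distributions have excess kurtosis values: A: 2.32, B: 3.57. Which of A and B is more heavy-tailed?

Higher excess kurtosis ⇒ heavier tails relative to the normal distribution.
2.32 vs 3.57: the larger is 3.57, so B has heavier tails.

B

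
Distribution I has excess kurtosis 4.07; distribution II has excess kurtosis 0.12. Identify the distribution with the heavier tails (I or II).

Higher excess kurtosis ⇒ heavier tails relative to the normal distribution.
4.07 vs 0.12: the larger is 4.07, so I has heavier tails.

I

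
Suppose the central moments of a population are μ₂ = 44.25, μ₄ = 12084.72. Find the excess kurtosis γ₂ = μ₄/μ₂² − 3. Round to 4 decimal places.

μ₂² = 44.25² = 1958.06250
μ₄/μ₂² = 12084.72 / 1958.06250 = 6.17177
γ₂ = 6.17177 − 3 ≈ 3.1718

3.1718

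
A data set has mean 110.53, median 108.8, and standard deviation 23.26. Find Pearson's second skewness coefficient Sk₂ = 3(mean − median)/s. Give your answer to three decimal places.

0.223

Sk₂ = 3(110.53 − 108.8) / 23.26 = 3 × 1.7300 / 23.26
    = 5.1900 / 23.26 ≈ 0.223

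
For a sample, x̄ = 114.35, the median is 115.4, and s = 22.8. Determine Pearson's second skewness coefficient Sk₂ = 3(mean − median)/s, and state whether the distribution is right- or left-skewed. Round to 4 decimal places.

Sk₂ = 3(114.35 − 115.4) / 22.8 = 3 × -1.0500 / 22.8
    = -3.1500 / 22.8 ≈ -0.1382
Sk₂ < 0 ⇒ mean < median ⇒ left-skewed (negative skew).

-0.1382, left-skewed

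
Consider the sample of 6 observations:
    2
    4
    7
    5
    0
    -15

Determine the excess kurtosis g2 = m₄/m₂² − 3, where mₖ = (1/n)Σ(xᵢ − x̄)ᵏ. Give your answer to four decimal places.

x̄ = 0.5000
Σ(xᵢ − x̄)² = 317.5000 ⇒ m₂ = 52.91667
Σ(xᵢ − x̄)⁴ = 60070.3750 ⇒ m₄ = 10011.72917
m₂² = 2800.17361
g2 = m₄/m₂² − 3 = 3.57540 − 3 ≈ 0.5754

0.5754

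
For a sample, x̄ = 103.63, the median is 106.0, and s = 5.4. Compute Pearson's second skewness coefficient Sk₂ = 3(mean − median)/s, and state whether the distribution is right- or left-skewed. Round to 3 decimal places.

Sk₂ = 3(103.63 − 106.0) / 5.4 = 3 × -2.3700 / 5.4
    = -7.1100 / 5.4 ≈ -1.317
Sk₂ < 0 ⇒ mean < median ⇒ left-skewed (negative skew).

-1.317, left-skewed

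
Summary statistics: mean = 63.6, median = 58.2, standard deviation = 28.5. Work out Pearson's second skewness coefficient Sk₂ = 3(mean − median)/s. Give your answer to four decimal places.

0.5684

Sk₂ = 3(63.6 − 58.2) / 28.5 = 3 × 5.4000 / 28.5
    = 16.2000 / 28.5 ≈ 0.5684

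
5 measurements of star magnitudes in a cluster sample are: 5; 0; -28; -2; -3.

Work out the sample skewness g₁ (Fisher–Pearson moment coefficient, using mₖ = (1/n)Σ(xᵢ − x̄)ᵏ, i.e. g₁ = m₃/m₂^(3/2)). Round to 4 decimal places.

x̄ = (5 + 0 - 28 - 2 - 3) / 5 = -5.6000
deviations (xᵢ − x̄): 10.6000, 5.6000, -22.4000, 3.6000, 2.6000
Σ(xᵢ − x̄)² = 665.2000 ⇒ m₂ = 665.2000/5 = 133.04000
Σ(xᵢ − x̄)³ = -9808.5600 ⇒ m₃ = -9808.5600/5 = -1961.71200
m₂^(3/2) = 133.04000^(1.5) = 1534.52283
g₁ = m₃ / m₂^(3/2) = -1961.71200 / 1534.52283 ≈ -1.2784

-1.2784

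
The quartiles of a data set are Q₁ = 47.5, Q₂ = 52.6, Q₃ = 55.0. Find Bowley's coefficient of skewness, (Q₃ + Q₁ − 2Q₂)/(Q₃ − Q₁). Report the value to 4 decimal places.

-0.3600

numerator: Q₃ + Q₁ − 2Q₂ = 55.0 + 47.5 − 2×52.6 = -2.7000
denominator: Q₃ − Q₁ = 55.0 − 47.5 = 7.5000
Bowley skewness = -2.7000 / 7.5000 ≈ -0.3600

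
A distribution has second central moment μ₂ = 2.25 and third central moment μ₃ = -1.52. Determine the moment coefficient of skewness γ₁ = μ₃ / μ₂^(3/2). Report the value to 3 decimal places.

-0.450

σ = √μ₂ = √2.25 = 1.50000
σ³ = μ₂^(3/2) = 3.37500
γ₁ = μ₃/σ³ = -1.52 / 3.37500 ≈ -0.450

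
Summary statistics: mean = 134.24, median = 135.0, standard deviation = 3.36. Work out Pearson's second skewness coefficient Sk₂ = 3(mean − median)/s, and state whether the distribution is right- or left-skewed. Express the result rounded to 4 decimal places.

-0.6786, left-skewed

Sk₂ = 3(134.24 − 135.0) / 3.36 = 3 × -0.7600 / 3.36
    = -2.2800 / 3.36 ≈ -0.6786
Sk₂ < 0 ⇒ mean < median ⇒ left-skewed (negative skew).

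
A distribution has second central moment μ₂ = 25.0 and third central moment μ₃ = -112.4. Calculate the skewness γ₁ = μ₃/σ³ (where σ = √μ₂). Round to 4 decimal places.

-0.8992

σ = √μ₂ = √25.0 = 5.00000
σ³ = μ₂^(3/2) = 125.00000
γ₁ = μ₃/σ³ = -112.4 / 125.00000 ≈ -0.8992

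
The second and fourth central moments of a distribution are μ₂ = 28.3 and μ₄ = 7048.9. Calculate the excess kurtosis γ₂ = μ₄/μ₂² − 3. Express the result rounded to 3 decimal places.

μ₂² = 28.3² = 800.89000
μ₄/μ₂² = 7048.9 / 800.89000 = 8.80133
γ₂ = 8.80133 − 3 ≈ 5.801

5.801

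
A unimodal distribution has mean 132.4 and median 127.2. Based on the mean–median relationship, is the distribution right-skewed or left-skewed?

right-skewed

mean − median = 132.4 − 127.2 = 5.2
mean > median ⇒ the longer tail is on the right ⇒ right-skewed (positively skewed).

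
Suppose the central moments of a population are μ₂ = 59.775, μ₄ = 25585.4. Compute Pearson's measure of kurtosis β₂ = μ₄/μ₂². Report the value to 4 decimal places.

7.1607

μ₂² = 59.775² = 3573.05063
μ₄/μ₂² = 25585.4 / 3573.05063 = 7.16066
β₂ ≈ 7.1607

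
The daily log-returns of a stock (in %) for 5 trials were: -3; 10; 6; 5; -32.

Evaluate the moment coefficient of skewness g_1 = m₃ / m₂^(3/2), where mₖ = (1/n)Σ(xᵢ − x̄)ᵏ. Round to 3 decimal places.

x̄ = (-3 + 10 + 6 + 5 - 32) / 5 = -2.8000
deviations (xᵢ − x̄): -0.2000, 12.8000, 8.8000, 7.8000, -29.2000
Σ(xᵢ − x̄)² = 1154.8000 ⇒ m₂ = 1154.8000/5 = 230.96000
Σ(xᵢ − x̄)³ = -21643.9200 ⇒ m₃ = -21643.9200/5 = -4328.78400
m₂^(3/2) = 230.96000^(1.5) = 3509.98416
g_1 = m₃ / m₂^(3/2) = -4328.78400 / 3509.98416 ≈ -1.233

-1.233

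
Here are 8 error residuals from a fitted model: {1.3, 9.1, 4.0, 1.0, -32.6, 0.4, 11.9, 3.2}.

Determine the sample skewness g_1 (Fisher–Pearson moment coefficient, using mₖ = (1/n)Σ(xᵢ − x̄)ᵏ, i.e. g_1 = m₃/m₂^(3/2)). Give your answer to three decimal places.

x̄ = (1.3 + 9.1 + 4.0 + 1.0 - 32.6 + 0.4 + 11.9 + 3.2) / 8 = -0.2125
deviations (xᵢ − x̄): 1.5125, 9.3125, 4.2125, 1.2125, -32.3875, 0.6125, 12.1125, 3.4125
Σ(xᵢ − x̄)² = 1315.9088 ⇒ m₂ = 1315.9088/8 = 164.48859
Σ(xᵢ − x̄)³ = -31268.2484 ⇒ m₃ = -31268.2484/8 = -3908.53105
m₂^(3/2) = 164.48859^(1.5) = 2109.61732
g_1 = m₃ / m₂^(3/2) = -3908.53105 / 2109.61732 ≈ -1.853

-1.853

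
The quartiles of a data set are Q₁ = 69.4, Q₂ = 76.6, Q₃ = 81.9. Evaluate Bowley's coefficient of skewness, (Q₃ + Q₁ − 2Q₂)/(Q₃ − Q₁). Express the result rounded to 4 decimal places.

numerator: Q₃ + Q₁ − 2Q₂ = 81.9 + 69.4 − 2×76.6 = -1.9000
denominator: Q₃ − Q₁ = 81.9 − 69.4 = 12.5000
Bowley skewness = -1.9000 / 12.5000 ≈ -0.1520

-0.1520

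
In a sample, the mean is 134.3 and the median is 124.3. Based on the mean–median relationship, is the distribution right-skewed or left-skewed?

mean − median = 134.3 − 124.3 = 10.0
mean > median ⇒ the longer tail is on the right ⇒ right-skewed (positively skewed).

right-skewed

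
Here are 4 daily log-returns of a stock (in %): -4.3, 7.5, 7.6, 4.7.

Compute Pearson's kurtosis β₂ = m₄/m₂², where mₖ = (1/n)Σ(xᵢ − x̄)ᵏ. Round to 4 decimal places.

2.1631

x̄ = 3.8750
Σ(xᵢ − x̄)² = 94.5275 ⇒ m₂ = 23.63188
Σ(xᵢ − x̄)⁴ = 4832.0047 ⇒ m₄ = 1208.00117
m₂² = 558.46552
β₂ = m₄/m₂² = 1208.00117 / 558.46552 ≈ 2.1631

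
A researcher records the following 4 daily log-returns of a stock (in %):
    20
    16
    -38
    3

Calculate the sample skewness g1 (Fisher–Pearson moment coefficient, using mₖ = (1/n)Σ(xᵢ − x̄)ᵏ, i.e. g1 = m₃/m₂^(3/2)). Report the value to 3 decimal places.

-0.916

x̄ = (20 + 16 - 38 + 3) / 4 = 0.2500
deviations (xᵢ − x̄): 19.7500, 15.7500, -38.2500, 2.7500
Σ(xᵢ − x̄)² = 2108.7500 ⇒ m₂ = 2108.7500/4 = 527.18750
Σ(xᵢ − x̄)³ = -44330.6250 ⇒ m₃ = -44330.6250/4 = -11082.65625
m₂^(3/2) = 527.18750^(1.5) = 12104.52234
g1 = m₃ / m₂^(3/2) = -11082.65625 / 12104.52234 ≈ -0.916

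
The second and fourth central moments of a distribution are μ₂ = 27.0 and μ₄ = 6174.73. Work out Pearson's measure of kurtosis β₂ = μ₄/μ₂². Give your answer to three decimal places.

8.470

μ₂² = 27.0² = 729.00000
μ₄/μ₂² = 6174.73 / 729.00000 = 8.47014
β₂ ≈ 8.470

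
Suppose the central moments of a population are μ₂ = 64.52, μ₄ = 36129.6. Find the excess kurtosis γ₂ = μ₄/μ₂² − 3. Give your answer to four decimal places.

5.6791

μ₂² = 64.52² = 4162.83040
μ₄/μ₂² = 36129.6 / 4162.83040 = 8.67909
γ₂ = 8.67909 − 3 ≈ 5.6791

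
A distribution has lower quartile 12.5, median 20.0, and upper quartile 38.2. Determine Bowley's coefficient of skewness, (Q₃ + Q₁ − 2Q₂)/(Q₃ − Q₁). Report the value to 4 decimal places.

0.4163

numerator: Q₃ + Q₁ − 2Q₂ = 38.2 + 12.5 − 2×20.0 = 10.7000
denominator: Q₃ − Q₁ = 38.2 − 12.5 = 25.7000
Bowley skewness = 10.7000 / 25.7000 ≈ 0.4163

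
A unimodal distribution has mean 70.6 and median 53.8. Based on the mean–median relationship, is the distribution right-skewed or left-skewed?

right-skewed

mean − median = 70.6 − 53.8 = 16.8
mean > median ⇒ the longer tail is on the right ⇒ right-skewed (positively skewed).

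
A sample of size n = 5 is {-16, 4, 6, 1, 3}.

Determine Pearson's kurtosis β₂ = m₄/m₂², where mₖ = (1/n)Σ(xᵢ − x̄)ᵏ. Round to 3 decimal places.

3.052

x̄ = -0.4000
Σ(xᵢ − x̄)² = 317.2000 ⇒ m₂ = 63.44000
Σ(xᵢ − x̄)⁴ = 61414.0960 ⇒ m₄ = 12282.81920
m₂² = 4024.63360
β₂ = m₄/m₂² = 12282.81920 / 4024.63360 ≈ 3.052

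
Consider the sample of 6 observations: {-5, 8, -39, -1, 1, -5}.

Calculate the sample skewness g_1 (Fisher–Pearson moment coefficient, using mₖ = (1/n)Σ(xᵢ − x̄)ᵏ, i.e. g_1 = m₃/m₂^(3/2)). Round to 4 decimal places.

x̄ = (-5 + 8 - 39 - 1 + 1 - 5) / 6 = -6.8333
deviations (xᵢ − x̄): 1.8333, 14.8333, -32.1667, 5.8333, 7.8333, 1.8333
Σ(xᵢ − x̄)² = 1356.8333 ⇒ m₂ = 1356.8333/6 = 226.13889
Σ(xᵢ − x̄)³ = -29327.4444 ⇒ m₃ = -29327.4444/6 = -4887.90741
m₂^(3/2) = 226.13889^(1.5) = 3400.65740
g_1 = m₃ / m₂^(3/2) = -4887.90741 / 3400.65740 ≈ -1.4373

-1.4373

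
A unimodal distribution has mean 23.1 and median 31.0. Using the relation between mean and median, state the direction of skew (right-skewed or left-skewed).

left-skewed

mean − median = 23.1 − 31.0 = -7.9
mean < median ⇒ the longer tail is on the left ⇒ left-skewed (negatively skewed).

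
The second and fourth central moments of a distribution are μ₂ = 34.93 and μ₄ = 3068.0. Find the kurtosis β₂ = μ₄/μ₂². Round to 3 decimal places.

2.515

μ₂² = 34.93² = 1220.10490
μ₄/μ₂² = 3068.0 / 1220.10490 = 2.51454
β₂ ≈ 2.515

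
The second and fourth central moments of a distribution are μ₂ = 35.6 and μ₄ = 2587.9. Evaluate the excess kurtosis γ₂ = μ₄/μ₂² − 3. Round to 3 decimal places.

-0.958

μ₂² = 35.6² = 1267.36000
μ₄/μ₂² = 2587.9 / 1267.36000 = 2.04196
γ₂ = 2.04196 − 3 ≈ -0.958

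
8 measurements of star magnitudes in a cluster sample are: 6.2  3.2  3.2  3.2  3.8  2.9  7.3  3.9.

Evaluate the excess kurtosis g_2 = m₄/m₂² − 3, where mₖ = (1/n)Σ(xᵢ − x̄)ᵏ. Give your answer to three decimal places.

-0.381

x̄ = 4.2125
Σ(xᵢ − x̄)² = 18.5487 ⇒ m₂ = 2.31859
Σ(xᵢ − x̄)⁴ = 112.6341 ⇒ m₄ = 14.07927
m₂² = 5.37588
g_2 = m₄/m₂² − 3 = 2.61897 − 3 ≈ -0.381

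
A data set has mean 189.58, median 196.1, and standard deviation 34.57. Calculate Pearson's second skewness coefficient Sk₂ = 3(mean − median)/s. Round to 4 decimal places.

-0.5658

Sk₂ = 3(189.58 − 196.1) / 34.57 = 3 × -6.5200 / 34.57
    = -19.5600 / 34.57 ≈ -0.5658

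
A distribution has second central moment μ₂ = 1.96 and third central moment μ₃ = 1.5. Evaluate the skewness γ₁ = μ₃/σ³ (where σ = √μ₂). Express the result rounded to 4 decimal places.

σ = √μ₂ = √1.96 = 1.40000
σ³ = μ₂^(3/2) = 2.74400
γ₁ = μ₃/σ³ = 1.5 / 2.74400 ≈ 0.5466

0.5466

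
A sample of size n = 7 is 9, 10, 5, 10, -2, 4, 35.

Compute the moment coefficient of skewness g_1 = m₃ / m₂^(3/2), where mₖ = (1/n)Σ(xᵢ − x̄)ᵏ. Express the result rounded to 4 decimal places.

x̄ = (9 + 10 + 5 + 10 - 2 + 4 + 35) / 7 = 10.1429
deviations (xᵢ − x̄): -1.1429, -0.1429, -5.1429, -0.1429, -12.1429, -6.1429, 24.8571
Σ(xᵢ − x̄)² = 830.8571 ⇒ m₂ = 830.8571/7 = 118.69388
Σ(xᵢ − x̄)³ = 13198.8980 ⇒ m₃ = 13198.8980/7 = 1885.55685
m₂^(3/2) = 118.69388^(1.5) = 1293.13086
g_1 = m₃ / m₂^(3/2) = 1885.55685 / 1293.13086 ≈ 1.4581

1.4581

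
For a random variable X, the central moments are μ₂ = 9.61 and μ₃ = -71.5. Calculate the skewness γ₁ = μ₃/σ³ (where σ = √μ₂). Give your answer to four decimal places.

σ = √μ₂ = √9.61 = 3.10000
σ³ = μ₂^(3/2) = 29.79100
γ₁ = μ₃/σ³ = -71.5 / 29.79100 ≈ -2.4001

-2.4001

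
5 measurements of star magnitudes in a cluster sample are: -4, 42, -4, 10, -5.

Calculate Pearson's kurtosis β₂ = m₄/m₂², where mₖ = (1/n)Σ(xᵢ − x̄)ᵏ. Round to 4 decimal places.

2.7423

x̄ = 7.8000
Σ(xᵢ − x̄)² = 1616.8000 ⇒ m₂ = 323.36000
Σ(xᵢ − x̄)⁴ = 1433700.2560 ⇒ m₄ = 286740.05120
m₂² = 104561.68960
β₂ = m₄/m₂² = 286740.05120 / 104561.68960 ≈ 2.7423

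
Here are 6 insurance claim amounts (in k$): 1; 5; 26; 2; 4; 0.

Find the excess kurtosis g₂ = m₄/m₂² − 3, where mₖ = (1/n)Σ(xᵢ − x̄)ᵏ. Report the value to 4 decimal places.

0.9468

x̄ = 6.3333
Σ(xᵢ − x̄)² = 481.3333 ⇒ m₂ = 80.22222
Σ(xᵢ − x̄)⁴ = 152400.4444 ⇒ m₄ = 25400.07407
m₂² = 6435.60494
g₂ = m₄/m₂² − 3 = 3.94680 − 3 ≈ 0.9468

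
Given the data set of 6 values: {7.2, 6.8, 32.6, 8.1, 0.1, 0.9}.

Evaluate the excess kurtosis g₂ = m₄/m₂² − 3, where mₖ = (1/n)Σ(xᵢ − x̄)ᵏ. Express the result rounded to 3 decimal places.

0.660

x̄ = 9.2833
Σ(xᵢ − x̄)² = 710.1883 ⇒ m₂ = 118.36472
Σ(xᵢ − x̄)⁴ = 307684.0519 ⇒ m₄ = 51280.67531
m₂² = 14010.20747
g₂ = m₄/m₂² − 3 = 3.66024 − 3 ≈ 0.660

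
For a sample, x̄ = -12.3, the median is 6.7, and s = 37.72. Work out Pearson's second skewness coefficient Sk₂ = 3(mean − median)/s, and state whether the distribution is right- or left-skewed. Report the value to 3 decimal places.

-1.511, left-skewed

Sk₂ = 3(-12.3 − 6.7) / 37.72 = 3 × -19.0000 / 37.72
    = -57.0000 / 37.72 ≈ -1.511
Sk₂ < 0 ⇒ mean < median ⇒ left-skewed (negative skew).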